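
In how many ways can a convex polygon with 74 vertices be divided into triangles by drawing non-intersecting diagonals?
C_72 = 20276890389709399862928998568254641025700

These polygon triangulations are counted by the Catalan number C_n = (1/(n + 1)) · C(2n, n). For n = 72: C_72 = (1/73) · C(144, 72) = 1480212998448786189993816895482588794876100/73 = 20276890389709399862928998568254641025700.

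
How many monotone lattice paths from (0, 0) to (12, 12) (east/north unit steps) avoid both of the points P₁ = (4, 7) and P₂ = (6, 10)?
Number of paths = 2147622

Inclusion–exclusion. Total paths: C(24, 12) = 2704156. Through P₁: C(11, 4)·C(13, 8) = 424710. Through P₂: C(16, 6)·C(8, 6) = 224224. Since P₁ is strictly southwest of P₂, a monotone path through both must visit P₁ then P₂; paths through both = C(11, 4)·C(5, 2)·C(8, 6) = 92400. Avoid both = 2704156 − 424710 − 224224 + 92400 = 2147622.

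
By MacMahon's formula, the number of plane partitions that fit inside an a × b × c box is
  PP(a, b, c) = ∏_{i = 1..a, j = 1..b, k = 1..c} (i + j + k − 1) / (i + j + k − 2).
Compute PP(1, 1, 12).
PP(1, 1, 12) = 13

Evaluate the triple product over i = 1..1, j = 1..1, k = 1..12. The factors are (2/1) · (3/2) · (4/3) · (5/4) · (6/5) · (7/6) · (8/7) · (9/8) · … (12 factors total). The numerators and denominators telescope so the product is an integer; carrying out the multiplication exactly gives PP(1, 1, 12) = 13.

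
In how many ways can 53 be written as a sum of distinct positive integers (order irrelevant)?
q(53) = 5120

A partition into distinct parts is a strictly decreasing sequence summing to n. The recurrence d(n, m) = d(n, m−1) + d(n−m, m−1) (use part m at most once) with q(n) = d(n, n) gives q(53) = 5120. (Euler's theorem: # distinct-part partitions = # odd-part partitions.)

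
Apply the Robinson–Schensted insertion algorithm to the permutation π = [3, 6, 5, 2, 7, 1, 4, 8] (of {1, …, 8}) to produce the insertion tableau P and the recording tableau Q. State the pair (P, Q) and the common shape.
P = [1, 4, 7, 8] / [2, 5] / [3] / [6];  Q = [1, 2, 5, 8] / [3, 7] / [4] / [6];  common shape = (4, 2, 1, 1)

Row-insert the values π_1, π_2, … into P one at a time, bumping the leftmost entry strictly greater than the inserted value down to the next row. The recording tableau Q records, in position (i, j), the step at which that cell was added to P.
  Insert 3 (step 1): P = [3];  Q = [1]
  Insert 6 (step 2): P = [3, 6];  Q = [1, 2]
  Insert 5 (step 3): P = [3, 5] / [6];  Q = [1, 2] / [3]
  Insert 2 (step 4): P = [2, 5] / [3] / [6];  Q = [1, 2] / [3] / [4]
  Insert 7 (step 5): P = [2, 5, 7] / [3] / [6];  Q = [1, 2, 5] / [3] / [4]
  Insert 1 (step 6): P = [1, 5, 7] / [2] / [3] / [6];  Q = [1, 2, 5] / [3] / [4] / [6]
  Insert 4 (step 7): P = [1, 4, 7] / [2, 5] / [3] / [6];  Q = [1, 2, 5] / [3, 7] / [4] / [6]
  Insert 8 (step 8): P = [1, 4, 7, 8] / [2, 5] / [3] / [6];  Q = [1, 2, 5, 8] / [3, 7] / [4] / [6]
Final shape: (4, 2, 1, 1).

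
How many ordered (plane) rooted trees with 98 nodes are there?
C_97 = 14657929356129575437016877846657032761712954950899755100

These ordered rooted trees are counted by the Catalan number C_n = (1/(n + 1)) · C(2n, n). For n = 97: C_97 = (1/98) · C(194, 97) = 1436477076900698392827654028972389210647869585188175999800/98 = 14657929356129575437016877846657032761712954950899755100.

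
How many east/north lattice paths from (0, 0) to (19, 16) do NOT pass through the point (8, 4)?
Number of paths = 3390650340

Total paths from (0, 0) to (19, 16): C(35, 19) = 4059928950. Paths through (8, 4): (paths (0, 0) → (8, 4)) × (paths (8, 4) → (19, 16)) = C(12, 8) · C(23, 11) = 495 · 1352078 = 669278610. Avoidance count = 4059928950 − 669278610 = 3390650340.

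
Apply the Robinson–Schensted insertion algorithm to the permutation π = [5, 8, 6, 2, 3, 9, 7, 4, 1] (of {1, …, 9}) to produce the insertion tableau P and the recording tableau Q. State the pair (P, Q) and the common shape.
P = [1, 3, 4] / [2, 6, 7] / [5, 9] / [8];  Q = [1, 2, 6] / [3, 5, 7] / [4, 8] / [9];  common shape = (3, 3, 2, 1)

Row-insert the values π_1, π_2, … into P one at a time, bumping the leftmost entry strictly greater than the inserted value down to the next row. The recording tableau Q records, in position (i, j), the step at which that cell was added to P.
  Insert 5 (step 1): P = [5];  Q = [1]
  Insert 8 (step 2): P = [5, 8];  Q = [1, 2]
  Insert 6 (step 3): P = [5, 6] / [8];  Q = [1, 2] / [3]
  Insert 2 (step 4): P = [2, 6] / [5] / [8];  Q = [1, 2] / [3] / [4]
  Insert 3 (step 5): P = [2, 3] / [5, 6] / [8];  Q = [1, 2] / [3, 5] / [4]
  Insert 9 (step 6): P = [2, 3, 9] / [5, 6] / [8];  Q = [1, 2, 6] / [3, 5] / [4]
  Insert 7 (step 7): P = [2, 3, 7] / [5, 6, 9] / [8];  Q = [1, 2, 6] / [3, 5, 7] / [4]
  Insert 4 (step 8): P = [2, 3, 4] / [5, 6, 7] / [8, 9];  Q = [1, 2, 6] / [3, 5, 7] / [4, 8]
  Insert 1 (step 9): P = [1, 3, 4] / [2, 6, 7] / [5, 9] / [8];  Q = [1, 2, 6] / [3, 5, 7] / [4, 8] / [9]
Final shape: (3, 3, 2, 1).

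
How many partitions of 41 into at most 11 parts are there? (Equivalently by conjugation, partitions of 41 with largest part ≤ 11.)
p(41, parts ≤ 11) = 23501

Use the recurrence p(n, m) = p(n, m−1) + p(n−m, m): either the largest part is < m (count p(n, m−1)) or the largest part is exactly m (remove one copy of m, count p(n−m, m)). With p(0, ·) = 1 this gives p(41, parts ≤ 11) = 23501. (By conjugating Young diagrams, this also counts partitions of 41 into at most 11 parts.)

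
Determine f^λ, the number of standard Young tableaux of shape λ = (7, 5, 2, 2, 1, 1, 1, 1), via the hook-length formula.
# SYT of shape (7, 5, 2, 2, 1, 1, 1, 1) = 100776000

Hook-length formula: f^λ = n! / Π hook(c), product over all cells c of the Young diagram. For λ = (7, 5, 2, 2, 1, 1, 1, 1), n = 20 boxes. Hook lengths by row (left-to-right, top-to-bottom): [14, 9, 6, 5, 4, 2, 1]; [11, 6, 3, 2, 1]; [7, 2]; [6, 1]; [4]; [3]; [2]; [1]. Product of hooks = 24141680640. So f^λ = 20! / 24141680640 = 2432902008176640000 / 24141680640 = 100776000.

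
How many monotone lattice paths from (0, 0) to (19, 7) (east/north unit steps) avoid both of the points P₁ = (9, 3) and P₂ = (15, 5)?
Number of paths = 297420

Inclusion–exclusion. Total paths: C(26, 19) = 657800. Through P₁: C(12, 9)·C(14, 10) = 220220. Through P₂: C(20, 15)·C(6, 4) = 232560. Since P₁ is strictly southwest of P₂, a monotone path through both must visit P₁ then P₂; paths through both = C(12, 9)·C(8, 6)·C(6, 4) = 92400. Avoid both = 657800 − 220220 − 232560 + 92400 = 297420.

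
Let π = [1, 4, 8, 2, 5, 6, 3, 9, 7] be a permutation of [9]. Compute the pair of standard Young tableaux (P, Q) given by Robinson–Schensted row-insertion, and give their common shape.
P = [1, 2, 3, 6, 7] / [4, 5, 9] / [8];  Q = [1, 2, 3, 6, 8] / [4, 5, 9] / [7];  common shape = (5, 3, 1)

Row-insert the values π_1, π_2, … into P one at a time, bumping the leftmost entry strictly greater than the inserted value down to the next row. The recording tableau Q records, in position (i, j), the step at which that cell was added to P.
  Insert 1 (step 1): P = [1];  Q = [1]
  Insert 4 (step 2): P = [1, 4];  Q = [1, 2]
  Insert 8 (step 3): P = [1, 4, 8];  Q = [1, 2, 3]
  Insert 2 (step 4): P = [1, 2, 8] / [4];  Q = [1, 2, 3] / [4]
  Insert 5 (step 5): P = [1, 2, 5] / [4, 8];  Q = [1, 2, 3] / [4, 5]
  Insert 6 (step 6): P = [1, 2, 5, 6] / [4, 8];  Q = [1, 2, 3, 6] / [4, 5]
  Insert 3 (step 7): P = [1, 2, 3, 6] / [4, 5] / [8];  Q = [1, 2, 3, 6] / [4, 5] / [7]
  Insert 9 (step 8): P = [1, 2, 3, 6, 9] / [4, 5] / [8];  Q = [1, 2, 3, 6, 8] / [4, 5] / [7]
  Insert 7 (step 9): P = [1, 2, 3, 6, 7] / [4, 5, 9] / [8];  Q = [1, 2, 3, 6, 8] / [4, 5, 9] / [7]
Final shape: (5, 3, 1).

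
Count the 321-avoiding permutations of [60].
C_60 = 1583850964596120042686772779038896

These 321-avoiding permutations are counted by the Catalan number C_n = (1/(n + 1)) · C(2n, n). For n = 60: C_60 = (1/61) · C(120, 60) = 96614908840363322603893139521372656/61 = 1583850964596120042686772779038896.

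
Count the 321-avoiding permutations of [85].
C_85 = 1063353702922273835973036658043476458723103404520

These 321-avoiding permutations are counted by the Catalan number C_n = (1/(n + 1)) · C(2n, n). For n = 85: C_85 = (1/86) · C(170, 85) = 91448418451315549893681152591738975450186892788720/86 = 1063353702922273835973036658043476458723103404520.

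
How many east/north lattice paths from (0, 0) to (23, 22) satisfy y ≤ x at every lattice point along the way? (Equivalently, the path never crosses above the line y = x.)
Number of paths = 343059613650

By the reflection principle (André's argument), the number of monotone paths to (23, 22) with n ≤ m that never go above y = x is C(45, 23) − C(45, 24) = 4116715363800 − 3773655750150 = 343059613650.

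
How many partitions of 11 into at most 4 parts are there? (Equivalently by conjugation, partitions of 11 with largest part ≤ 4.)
p(11, parts ≤ 4) = 27

Partitions of 11 with all parts ≤ 4: 4+4+3, 4+4+2+1, 4+4+1+1+1, 4+3+3+1, 4+3+2+2, 4+3+2+1+1, 4+3+1+1+1+1, 4+2+2+2+1, 4+2+2+1+1+1, 4+2+1+1+1+1+1, 4+1+1+1+1+1+1+1, 3+3+3+2, 3+3+3+1+1, 3+3+2+2+1, 3+3+2+1+1+1, 3+3+1+1+1+1+1, 3+2+2+2+2, 3+2+2+2+1+1, 3+2+2+1+1+1+1, 3+2+1+1+1+1+1+1, 3+1+1+1+1+1+1+1+1, 2+2+2+2+2+1, 2+2+2+2+1+1+1, 2+2+2+1+1+1+1+1, 2+2+1+1+1+1+1+1+1, 2+1+1+1+1+1+1+1+1+1, 1+1+1+1+1+1+1+1+1+1+1. Count = 27.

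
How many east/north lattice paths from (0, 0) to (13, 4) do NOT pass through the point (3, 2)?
Number of paths = 1720

Total paths from (0, 0) to (13, 4): C(17, 13) = 2380. Paths through (3, 2): (paths (0, 0) → (3, 2)) × (paths (3, 2) → (13, 4)) = C(5, 3) · C(12, 10) = 10 · 66 = 660. Avoidance count = 2380 − 660 = 1720.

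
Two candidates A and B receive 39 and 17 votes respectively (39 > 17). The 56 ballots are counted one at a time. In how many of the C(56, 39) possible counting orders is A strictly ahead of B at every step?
Strict-lead orderings = 38499031112850

Total orderings of the 56 votes with 39 for A: C(56, 39) = 97997533741800. By the Bertrand ballot formula (Cycle Lemma / reflection principle), the number of orderings in which A is strictly ahead of B throughout is (p − q)/(p + q) · C(p + q, p) = (39 − 17)/(39 + 17) · 97997533741800 = 38499031112850.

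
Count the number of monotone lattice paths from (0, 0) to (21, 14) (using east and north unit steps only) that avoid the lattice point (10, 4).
Number of paths = 1966890684

Total paths from (0, 0) to (21, 14): C(35, 21) = 2319959400. Paths through (10, 4): (paths (0, 0) → (10, 4)) × (paths (10, 4) → (21, 14)) = C(14, 10) · C(21, 11) = 1001 · 352716 = 353068716. Avoidance count = 2319959400 − 353068716 = 1966890684.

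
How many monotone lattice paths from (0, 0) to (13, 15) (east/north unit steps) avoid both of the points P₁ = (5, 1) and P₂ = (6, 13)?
Number of paths = 34549596

Inclusion–exclusion. Total paths: C(28, 13) = 37442160. Through P₁: C(6, 5)·C(22, 8) = 1918620. Through P₂: C(19, 6)·C(9, 7) = 976752. Since P₁ is strictly southwest of P₂, a monotone path through both must visit P₁ then P₂; paths through both = C(6, 5)·C(13, 1)·C(9, 7) = 2808. Avoid both = 37442160 − 1918620 − 976752 + 2808 = 34549596.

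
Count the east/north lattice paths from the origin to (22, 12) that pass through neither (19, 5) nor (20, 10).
Number of paths = 364513614

Inclusion–exclusion. Total paths: C(34, 22) = 548354040. Through P₁: C(24, 19)·C(10, 3) = 5100480. Through P₂: C(30, 20)·C(4, 2) = 180270090. Since P₁ is strictly southwest of P₂, a monotone path through both must visit P₁ then P₂; paths through both = C(24, 19)·C(6, 1)·C(4, 2) = 1530144. Avoid both = 548354040 − 5100480 − 180270090 + 1530144 = 364513614.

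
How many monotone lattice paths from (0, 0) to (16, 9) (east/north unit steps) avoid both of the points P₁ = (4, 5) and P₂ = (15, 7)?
Number of paths = 1331507

Inclusion–exclusion. Total paths: C(25, 16) = 2042975. Through P₁: C(9, 4)·C(16, 12) = 229320. Through P₂: C(22, 15)·C(3, 1) = 511632. Since P₁ is strictly southwest of P₂, a monotone path through both must visit P₁ then P₂; paths through both = C(9, 4)·C(13, 11)·C(3, 1) = 29484. Avoid both = 2042975 − 229320 − 511632 + 29484 = 1331507.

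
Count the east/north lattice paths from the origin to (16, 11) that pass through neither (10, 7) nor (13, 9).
Number of paths = 5924415

Inclusion–exclusion. Total paths: C(27, 16) = 13037895. Through P₁: C(17, 10)·C(10, 6) = 4084080. Through P₂: C(22, 13)·C(5, 3) = 4974200. Since P₁ is strictly southwest of P₂, a monotone path through both must visit P₁ then P₂; paths through both = C(17, 10)·C(5, 3)·C(5, 3) = 1944800. Avoid both = 13037895 − 4084080 − 4974200 + 1944800 = 5924415.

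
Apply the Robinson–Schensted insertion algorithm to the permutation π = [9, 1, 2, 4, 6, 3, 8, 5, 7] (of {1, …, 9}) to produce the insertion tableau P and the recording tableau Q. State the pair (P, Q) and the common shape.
P = [1, 2, 3, 5, 7] / [4, 6, 8] / [9];  Q = [1, 3, 4, 5, 7] / [2, 8, 9] / [6];  common shape = (5, 3, 1)

Row-insert the values π_1, π_2, … into P one at a time, bumping the leftmost entry strictly greater than the inserted value down to the next row. The recording tableau Q records, in position (i, j), the step at which that cell was added to P.
  Insert 9 (step 1): P = [9];  Q = [1]
  Insert 1 (step 2): P = [1] / [9];  Q = [1] / [2]
  Insert 2 (step 3): P = [1, 2] / [9];  Q = [1, 3] / [2]
  Insert 4 (step 4): P = [1, 2, 4] / [9];  Q = [1, 3, 4] / [2]
  Insert 6 (step 5): P = [1, 2, 4, 6] / [9];  Q = [1, 3, 4, 5] / [2]
  Insert 3 (step 6): P = [1, 2, 3, 6] / [4] / [9];  Q = [1, 3, 4, 5] / [2] / [6]
  Insert 8 (step 7): P = [1, 2, 3, 6, 8] / [4] / [9];  Q = [1, 3, 4, 5, 7] / [2] / [6]
  Insert 5 (step 8): P = [1, 2, 3, 5, 8] / [4, 6] / [9];  Q = [1, 3, 4, 5, 7] / [2, 8] / [6]
  Insert 7 (step 9): P = [1, 2, 3, 5, 7] / [4, 6, 8] / [9];  Q = [1, 3, 4, 5, 7] / [2, 8, 9] / [6]
Final shape: (5, 3, 1).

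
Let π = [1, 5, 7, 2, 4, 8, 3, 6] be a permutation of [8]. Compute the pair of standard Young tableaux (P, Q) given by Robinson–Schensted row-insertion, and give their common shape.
P = [1, 2, 3, 6] / [4, 7, 8] / [5];  Q = [1, 2, 3, 6] / [4, 5, 8] / [7];  common shape = (4, 3, 1)

Row-insert the values π_1, π_2, … into P one at a time, bumping the leftmost entry strictly greater than the inserted value down to the next row. The recording tableau Q records, in position (i, j), the step at which that cell was added to P.
  Insert 1 (step 1): P = [1];  Q = [1]
  Insert 5 (step 2): P = [1, 5];  Q = [1, 2]
  Insert 7 (step 3): P = [1, 5, 7];  Q = [1, 2, 3]
  Insert 2 (step 4): P = [1, 2, 7] / [5];  Q = [1, 2, 3] / [4]
  Insert 4 (step 5): P = [1, 2, 4] / [5, 7];  Q = [1, 2, 3] / [4, 5]
  Insert 8 (step 6): P = [1, 2, 4, 8] / [5, 7];  Q = [1, 2, 3, 6] / [4, 5]
  Insert 3 (step 7): P = [1, 2, 3, 8] / [4, 7] / [5];  Q = [1, 2, 3, 6] / [4, 5] / [7]
  Insert 6 (step 8): P = [1, 2, 3, 6] / [4, 7, 8] / [5];  Q = [1, 2, 3, 6] / [4, 5, 8] / [7]
Final shape: (4, 3, 1).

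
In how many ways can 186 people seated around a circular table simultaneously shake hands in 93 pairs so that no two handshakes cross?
C_93 = 60960876535340415751462563580829648891969728907438000

These noncrossing handshakes are counted by the Catalan number C_n = (1/(n + 1)) · C(2n, n). For n = 93: C_93 = (1/94) · C(186, 93) = 5730322394321999080637480976597986995845154517299172000/94 = 60960876535340415751462563580829648891969728907438000.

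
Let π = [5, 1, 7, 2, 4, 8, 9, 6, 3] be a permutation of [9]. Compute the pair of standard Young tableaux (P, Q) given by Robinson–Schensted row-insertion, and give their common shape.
P = [1, 2, 3, 6, 9] / [4, 7, 8] / [5];  Q = [1, 3, 5, 6, 7] / [2, 4, 8] / [9];  common shape = (5, 3, 1)

Row-insert the values π_1, π_2, … into P one at a time, bumping the leftmost entry strictly greater than the inserted value down to the next row. The recording tableau Q records, in position (i, j), the step at which that cell was added to P.
  Insert 5 (step 1): P = [5];  Q = [1]
  Insert 1 (step 2): P = [1] / [5];  Q = [1] / [2]
  Insert 7 (step 3): P = [1, 7] / [5];  Q = [1, 3] / [2]
  Insert 2 (step 4): P = [1, 2] / [5, 7];  Q = [1, 3] / [2, 4]
  Insert 4 (step 5): P = [1, 2, 4] / [5, 7];  Q = [1, 3, 5] / [2, 4]
  Insert 8 (step 6): P = [1, 2, 4, 8] / [5, 7];  Q = [1, 3, 5, 6] / [2, 4]
  Insert 9 (step 7): P = [1, 2, 4, 8, 9] / [5, 7];  Q = [1, 3, 5, 6, 7] / [2, 4]
  Insert 6 (step 8): P = [1, 2, 4, 6, 9] / [5, 7, 8];  Q = [1, 3, 5, 6, 7] / [2, 4, 8]
  Insert 3 (step 9): P = [1, 2, 3, 6, 9] / [4, 7, 8] / [5];  Q = [1, 3, 5, 6, 7] / [2, 4, 8] / [9]
Final shape: (5, 3, 1).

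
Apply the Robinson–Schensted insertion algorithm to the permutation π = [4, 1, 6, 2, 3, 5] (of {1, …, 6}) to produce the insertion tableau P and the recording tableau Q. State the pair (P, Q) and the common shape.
P = [1, 2, 3, 5] / [4, 6];  Q = [1, 3, 5, 6] / [2, 4];  common shape = (4, 2)

Row-insert the values π_1, π_2, … into P one at a time, bumping the leftmost entry strictly greater than the inserted value down to the next row. The recording tableau Q records, in position (i, j), the step at which that cell was added to P.
  Insert 4 (step 1): P = [4];  Q = [1]
  Insert 1 (step 2): P = [1] / [4];  Q = [1] / [2]
  Insert 6 (step 3): P = [1, 6] / [4];  Q = [1, 3] / [2]
  Insert 2 (step 4): P = [1, 2] / [4, 6];  Q = [1, 3] / [2, 4]
  Insert 3 (step 5): P = [1, 2, 3] / [4, 6];  Q = [1, 3, 5] / [2, 4]
  Insert 5 (step 6): P = [1, 2, 3, 5] / [4, 6];  Q = [1, 3, 5, 6] / [2, 4]
Final shape: (4, 2).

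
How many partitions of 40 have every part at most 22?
p(40, parts ≤ 22) = 36126

Use the recurrence p(n, m) = p(n, m−1) + p(n−m, m): either the largest part is < m (count p(n, m−1)) or the largest part is exactly m (remove one copy of m, count p(n−m, m)). With p(0, ·) = 1 this gives p(40, parts ≤ 22) = 36126. (By conjugating Young diagrams, this also counts partitions of 40 into at most 22 parts.)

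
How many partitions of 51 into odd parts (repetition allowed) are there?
p_odd(51) = 4097

Enumerate partitions using only odd parts via the recurrence o(n, m) = o(n, m−2) + o(n−m, m) over odd m, starting from the largest odd part ≤ n. This gives p_odd(51) = 4097. (Euler's theorem: equals the count of distinct-part partitions.)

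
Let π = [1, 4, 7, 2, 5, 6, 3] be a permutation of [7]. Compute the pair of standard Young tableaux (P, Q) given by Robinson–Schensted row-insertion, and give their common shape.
P = [1, 2, 3, 6] / [4, 5] / [7];  Q = [1, 2, 3, 6] / [4, 5] / [7];  common shape = (4, 2, 1)

Row-insert the values π_1, π_2, … into P one at a time, bumping the leftmost entry strictly greater than the inserted value down to the next row. The recording tableau Q records, in position (i, j), the step at which that cell was added to P.
  Insert 1 (step 1): P = [1];  Q = [1]
  Insert 4 (step 2): P = [1, 4];  Q = [1, 2]
  Insert 7 (step 3): P = [1, 4, 7];  Q = [1, 2, 3]
  Insert 2 (step 4): P = [1, 2, 7] / [4];  Q = [1, 2, 3] / [4]
  Insert 5 (step 5): P = [1, 2, 5] / [4, 7];  Q = [1, 2, 3] / [4, 5]
  Insert 6 (step 6): P = [1, 2, 5, 6] / [4, 7];  Q = [1, 2, 3, 6] / [4, 5]
  Insert 3 (step 7): P = [1, 2, 3, 6] / [4, 5] / [7];  Q = [1, 2, 3, 6] / [4, 5] / [7]
Final shape: (4, 2, 1).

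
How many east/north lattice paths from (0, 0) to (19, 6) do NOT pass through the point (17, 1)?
Number of paths = 176722

Total paths from (0, 0) to (19, 6): C(25, 19) = 177100. Paths through (17, 1): (paths (0, 0) → (17, 1)) × (paths (17, 1) → (19, 6)) = C(18, 17) · C(7, 2) = 18 · 21 = 378. Avoidance count = 177100 − 378 = 176722.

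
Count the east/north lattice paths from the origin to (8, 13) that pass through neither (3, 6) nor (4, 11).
Number of paths = 124047

Inclusion–exclusion. Total paths: C(21, 8) = 203490. Through P₁: C(9, 3)·C(12, 5) = 66528. Through P₂: C(15, 4)·C(6, 4) = 20475. Since P₁ is strictly southwest of P₂, a monotone path through both must visit P₁ then P₂; paths through both = C(9, 3)·C(6, 1)·C(6, 4) = 7560. Avoid both = 203490 − 66528 − 20475 + 7560 = 124047.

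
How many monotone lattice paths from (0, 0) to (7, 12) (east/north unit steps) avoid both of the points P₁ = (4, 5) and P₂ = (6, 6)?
Number of paths = 31446

Inclusion–exclusion. Total paths: C(19, 7) = 50388. Through P₁: C(9, 4)·C(10, 3) = 15120. Through P₂: C(12, 6)·C(7, 1) = 6468. Since P₁ is strictly southwest of P₂, a monotone path through both must visit P₁ then P₂; paths through both = C(9, 4)·C(3, 2)·C(7, 1) = 2646. Avoid both = 50388 − 15120 − 6468 + 2646 = 31446.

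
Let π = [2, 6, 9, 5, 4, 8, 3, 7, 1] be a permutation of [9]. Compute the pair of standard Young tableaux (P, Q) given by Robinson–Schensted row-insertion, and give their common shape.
P = [1, 3, 7] / [2, 8] / [4, 9] / [5] / [6];  Q = [1, 2, 3] / [4, 6] / [5, 8] / [7] / [9];  common shape = (3, 2, 2, 1, 1)

Row-insert the values π_1, π_2, … into P one at a time, bumping the leftmost entry strictly greater than the inserted value down to the next row. The recording tableau Q records, in position (i, j), the step at which that cell was added to P.
  Insert 2 (step 1): P = [2];  Q = [1]
  Insert 6 (step 2): P = [2, 6];  Q = [1, 2]
  Insert 9 (step 3): P = [2, 6, 9];  Q = [1, 2, 3]
  Insert 5 (step 4): P = [2, 5, 9] / [6];  Q = [1, 2, 3] / [4]
  Insert 4 (step 5): P = [2, 4, 9] / [5] / [6];  Q = [1, 2, 3] / [4] / [5]
  Insert 8 (step 6): P = [2, 4, 8] / [5, 9] / [6];  Q = [1, 2, 3] / [4, 6] / [5]
  Insert 3 (step 7): P = [2, 3, 8] / [4, 9] / [5] / [6];  Q = [1, 2, 3] / [4, 6] / [5] / [7]
  Insert 7 (step 8): P = [2, 3, 7] / [4, 8] / [5, 9] / [6];  Q = [1, 2, 3] / [4, 6] / [5, 8] / [7]
  Insert 1 (step 9): P = [1, 3, 7] / [2, 8] / [4, 9] / [5] / [6];  Q = [1, 2, 3] / [4, 6] / [5, 8] / [7] / [9]
Final shape: (3, 2, 2, 1, 1).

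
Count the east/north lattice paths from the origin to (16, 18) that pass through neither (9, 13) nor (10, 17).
Number of paths = 1768360495

Inclusion–exclusion. Total paths: C(34, 16) = 2203961430. Through P₁: C(22, 9)·C(12, 7) = 393956640. Through P₂: C(27, 10)·C(7, 6) = 59053995. Since P₁ is strictly southwest of P₂, a monotone path through both must visit P₁ then P₂; paths through both = C(22, 9)·C(5, 1)·C(7, 6) = 17409700. Avoid both = 2203961430 − 393956640 − 59053995 + 17409700 = 1768360495.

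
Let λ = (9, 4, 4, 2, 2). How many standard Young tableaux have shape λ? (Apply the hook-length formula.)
# SYT of shape (9, 4, 4, 2, 2) = 208916400

Hook-length formula: f^λ = n! / Π hook(c), product over all cells c of the Young diagram. For λ = (9, 4, 4, 2, 2), n = 21 boxes. Hook lengths by row (left-to-right, top-to-bottom): [13, 12, 9, 8, 5, 4, 3, 2, 1]; [7, 6, 3, 2]; [6, 5, 2, 1]; [3, 2]; [2, 1]. Product of hooks = 244552089600. So f^λ = 21! / 244552089600 = 51090942171709440000 / 244552089600 = 208916400.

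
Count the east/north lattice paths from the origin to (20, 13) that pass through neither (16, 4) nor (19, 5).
Number of paths = 569494149

Inclusion–exclusion. Total paths: C(33, 20) = 573166440. Through P₁: C(20, 16)·C(13, 4) = 3464175. Through P₂: C(24, 19)·C(9, 1) = 382536. Since P₁ is strictly southwest of P₂, a monotone path through both must visit P₁ then P₂; paths through both = C(20, 16)·C(4, 3)·C(9, 1) = 174420. Avoid both = 573166440 − 3464175 − 382536 + 174420 = 569494149.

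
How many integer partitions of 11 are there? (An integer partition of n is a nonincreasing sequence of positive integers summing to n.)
p(11) = 56

List all partitions of 11: 11, 10+1, 9+2, 9+1+1, 8+3, 8+2+1, 8+1+1+1, 7+4, 7+3+1, 7+2+2, 7+2+1+1, 7+1+1+1+1, 6+5, 6+4+1, 6+3+2, 6+3+1+1, 6+2+2+1, 6+2+1+1+1, 6+1+1+1+1+1, 5+5+1, 5+4+2, 5+4+1+1, 5+3+3, 5+3+2+1, 5+3+1+1+1, 5+2+2+2, 5+2+2+1+1, 5+2+1+1+1+1, 5+1+1+1+1+1+1, 4+4+3, … (56 total). Counting them gives p(11) = 56.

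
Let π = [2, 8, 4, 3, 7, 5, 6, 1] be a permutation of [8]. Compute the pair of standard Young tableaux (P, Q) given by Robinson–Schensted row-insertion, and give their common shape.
P = [1, 3, 5, 6] / [2, 7] / [4] / [8];  Q = [1, 2, 5, 7] / [3, 6] / [4] / [8];  common shape = (4, 2, 1, 1)

Row-insert the values π_1, π_2, … into P one at a time, bumping the leftmost entry strictly greater than the inserted value down to the next row. The recording tableau Q records, in position (i, j), the step at which that cell was added to P.
  Insert 2 (step 1): P = [2];  Q = [1]
  Insert 8 (step 2): P = [2, 8];  Q = [1, 2]
  Insert 4 (step 3): P = [2, 4] / [8];  Q = [1, 2] / [3]
  Insert 3 (step 4): P = [2, 3] / [4] / [8];  Q = [1, 2] / [3] / [4]
  Insert 7 (step 5): P = [2, 3, 7] / [4] / [8];  Q = [1, 2, 5] / [3] / [4]
  Insert 5 (step 6): P = [2, 3, 5] / [4, 7] / [8];  Q = [1, 2, 5] / [3, 6] / [4]
  Insert 6 (step 7): P = [2, 3, 5, 6] / [4, 7] / [8];  Q = [1, 2, 5, 7] / [3, 6] / [4]
  Insert 1 (step 8): P = [1, 3, 5, 6] / [2, 7] / [4] / [8];  Q = [1, 2, 5, 7] / [3, 6] / [4] / [8]
Final shape: (4, 2, 1, 1).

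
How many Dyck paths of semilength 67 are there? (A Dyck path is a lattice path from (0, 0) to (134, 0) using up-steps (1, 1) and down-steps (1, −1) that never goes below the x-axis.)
C_67 = 22033725021956517463358552614056949950

These Dyck paths are counted by the Catalan number C_n = (1/(n + 1)) · C(2n, n). For n = 67: C_67 = (1/68) · C(134, 67) = 1498293301493043187508381577755872596600/68 = 22033725021956517463358552614056949950.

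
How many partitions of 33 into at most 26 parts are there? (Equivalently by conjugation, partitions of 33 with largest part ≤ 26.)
p(33, parts ≤ 26) = 10113

Use the recurrence p(n, m) = p(n, m−1) + p(n−m, m): either the largest part is < m (count p(n, m−1)) or the largest part is exactly m (remove one copy of m, count p(n−m, m)). With p(0, ·) = 1 this gives p(33, parts ≤ 26) = 10113. (By conjugating Young diagrams, this also counts partitions of 33 into at most 26 parts.)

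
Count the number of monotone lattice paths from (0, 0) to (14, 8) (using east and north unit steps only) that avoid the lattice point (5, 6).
Number of paths = 294360

Total paths from (0, 0) to (14, 8): C(22, 14) = 319770. Paths through (5, 6): (paths (0, 0) → (5, 6)) × (paths (5, 6) → (14, 8)) = C(11, 5) · C(11, 9) = 462 · 55 = 25410. Avoidance count = 319770 − 25410 = 294360.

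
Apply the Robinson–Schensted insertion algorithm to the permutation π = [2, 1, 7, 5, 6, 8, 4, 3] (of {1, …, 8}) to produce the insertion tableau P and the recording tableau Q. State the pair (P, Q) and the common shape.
P = [1, 3, 6, 8] / [2, 4] / [5] / [7];  Q = [1, 3, 5, 6] / [2, 4] / [7] / [8];  common shape = (4, 2, 1, 1)

Row-insert the values π_1, π_2, … into P one at a time, bumping the leftmost entry strictly greater than the inserted value down to the next row. The recording tableau Q records, in position (i, j), the step at which that cell was added to P.
  Insert 2 (step 1): P = [2];  Q = [1]
  Insert 1 (step 2): P = [1] / [2];  Q = [1] / [2]
  Insert 7 (step 3): P = [1, 7] / [2];  Q = [1, 3] / [2]
  Insert 5 (step 4): P = [1, 5] / [2, 7];  Q = [1, 3] / [2, 4]
  Insert 6 (step 5): P = [1, 5, 6] / [2, 7];  Q = [1, 3, 5] / [2, 4]
  Insert 8 (step 6): P = [1, 5, 6, 8] / [2, 7];  Q = [1, 3, 5, 6] / [2, 4]
  Insert 4 (step 7): P = [1, 4, 6, 8] / [2, 5] / [7];  Q = [1, 3, 5, 6] / [2, 4] / [7]
  Insert 3 (step 8): P = [1, 3, 6, 8] / [2, 4] / [5] / [7];  Q = [1, 3, 5, 6] / [2, 4] / [7] / [8]
Final shape: (4, 2, 1, 1).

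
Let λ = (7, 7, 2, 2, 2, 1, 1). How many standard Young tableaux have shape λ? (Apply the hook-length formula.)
# SYT of shape (7, 7, 2, 2, 2, 1, 1) = 643462512

Hook-length formula: f^λ = n! / Π hook(c), product over all cells c of the Young diagram. For λ = (7, 7, 2, 2, 2, 1, 1), n = 22 boxes. Hook lengths by row (left-to-right, top-to-bottom): [13, 10, 6, 5, 4, 3, 2]; [12, 9, 5, 4, 3, 2, 1]; [6, 3]; [5, 2]; [4, 1]; [2]; [1]. Product of hooks = 1746800640000. So f^λ = 22! / 1746800640000 = 1124000727777607680000 / 1746800640000 = 643462512.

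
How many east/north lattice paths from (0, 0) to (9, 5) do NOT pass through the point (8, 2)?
Number of paths = 1822

Total paths from (0, 0) to (9, 5): C(14, 9) = 2002. Paths through (8, 2): (paths (0, 0) → (8, 2)) × (paths (8, 2) → (9, 5)) = C(10, 8) · C(4, 1) = 45 · 4 = 180. Avoidance count = 2002 − 180 = 1822.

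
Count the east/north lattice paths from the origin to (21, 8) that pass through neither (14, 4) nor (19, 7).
Number of paths = 1823025

Inclusion–exclusion. Total paths: C(29, 21) = 4292145. Through P₁: C(18, 14)·C(11, 7) = 1009800. Through P₂: C(26, 19)·C(3, 2) = 1973400. Since P₁ is strictly southwest of P₂, a monotone path through both must visit P₁ then P₂; paths through both = C(18, 14)·C(8, 5)·C(3, 2) = 514080. Avoid both = 4292145 − 1009800 − 1973400 + 514080 = 1823025.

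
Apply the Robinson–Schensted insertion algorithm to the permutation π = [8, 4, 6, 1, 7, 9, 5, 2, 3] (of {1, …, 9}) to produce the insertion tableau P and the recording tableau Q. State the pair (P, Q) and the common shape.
P = [1, 2, 3, 9] / [4, 5, 7] / [6] / [8];  Q = [1, 3, 5, 6] / [2, 7, 9] / [4] / [8];  common shape = (4, 3, 1, 1)

Row-insert the values π_1, π_2, … into P one at a time, bumping the leftmost entry strictly greater than the inserted value down to the next row. The recording tableau Q records, in position (i, j), the step at which that cell was added to P.
  Insert 8 (step 1): P = [8];  Q = [1]
  Insert 4 (step 2): P = [4] / [8];  Q = [1] / [2]
  Insert 6 (step 3): P = [4, 6] / [8];  Q = [1, 3] / [2]
  Insert 1 (step 4): P = [1, 6] / [4] / [8];  Q = [1, 3] / [2] / [4]
  Insert 7 (step 5): P = [1, 6, 7] / [4] / [8];  Q = [1, 3, 5] / [2] / [4]
  Insert 9 (step 6): P = [1, 6, 7, 9] / [4] / [8];  Q = [1, 3, 5, 6] / [2] / [4]
  Insert 5 (step 7): P = [1, 5, 7, 9] / [4, 6] / [8];  Q = [1, 3, 5, 6] / [2, 7] / [4]
  Insert 2 (step 8): P = [1, 2, 7, 9] / [4, 5] / [6] / [8];  Q = [1, 3, 5, 6] / [2, 7] / [4] / [8]
  Insert 3 (step 9): P = [1, 2, 3, 9] / [4, 5, 7] / [6] / [8];  Q = [1, 3, 5, 6] / [2, 7, 9] / [4] / [8]
Final shape: (4, 3, 1, 1).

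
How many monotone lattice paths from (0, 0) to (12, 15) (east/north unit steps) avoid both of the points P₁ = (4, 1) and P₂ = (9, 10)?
Number of paths = 11172402

Inclusion–exclusion. Total paths: C(27, 12) = 17383860. Through P₁: C(5, 4)·C(22, 8) = 1598850. Through P₂: C(19, 9)·C(8, 3) = 5173168. Since P₁ is strictly southwest of P₂, a monotone path through both must visit P₁ then P₂; paths through both = C(5, 4)·C(14, 5)·C(8, 3) = 560560. Avoid both = 17383860 − 1598850 − 5173168 + 560560 = 11172402.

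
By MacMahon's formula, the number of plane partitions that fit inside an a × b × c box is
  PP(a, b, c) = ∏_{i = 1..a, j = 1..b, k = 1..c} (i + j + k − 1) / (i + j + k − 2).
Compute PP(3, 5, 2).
PP(3, 5, 2) = 1176

Evaluate the triple product over i = 1..3, j = 1..5, k = 1..2. The factors are (2/1) · (3/2) · (3/2) · (4/3) · (4/3) · (5/4) · (5/4) · (6/5) · … (30 factors total). The numerators and denominators telescope so the product is an integer; carrying out the multiplication exactly gives PP(3, 5, 2) = 1176.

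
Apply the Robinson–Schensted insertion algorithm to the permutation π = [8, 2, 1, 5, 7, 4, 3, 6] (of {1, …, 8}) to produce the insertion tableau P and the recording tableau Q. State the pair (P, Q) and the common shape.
P = [1, 3, 6] / [2, 4, 7] / [5] / [8];  Q = [1, 4, 5] / [2, 6, 8] / [3] / [7];  common shape = (3, 3, 1, 1)

Row-insert the values π_1, π_2, … into P one at a time, bumping the leftmost entry strictly greater than the inserted value down to the next row. The recording tableau Q records, in position (i, j), the step at which that cell was added to P.
  Insert 8 (step 1): P = [8];  Q = [1]
  Insert 2 (step 2): P = [2] / [8];  Q = [1] / [2]
  Insert 1 (step 3): P = [1] / [2] / [8];  Q = [1] / [2] / [3]
  Insert 5 (step 4): P = [1, 5] / [2] / [8];  Q = [1, 4] / [2] / [3]
  Insert 7 (step 5): P = [1, 5, 7] / [2] / [8];  Q = [1, 4, 5] / [2] / [3]
  Insert 4 (step 6): P = [1, 4, 7] / [2, 5] / [8];  Q = [1, 4, 5] / [2, 6] / [3]
  Insert 3 (step 7): P = [1, 3, 7] / [2, 4] / [5] / [8];  Q = [1, 4, 5] / [2, 6] / [3] / [7]
  Insert 6 (step 8): P = [1, 3, 6] / [2, 4, 7] / [5] / [8];  Q = [1, 4, 5] / [2, 6, 8] / [3] / [7]
Final shape: (3, 3, 1, 1).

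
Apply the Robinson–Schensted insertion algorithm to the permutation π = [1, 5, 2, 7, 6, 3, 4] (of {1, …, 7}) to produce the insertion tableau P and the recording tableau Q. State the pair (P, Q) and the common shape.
P = [1, 2, 3, 4] / [5, 6] / [7];  Q = [1, 2, 4, 7] / [3, 5] / [6];  common shape = (4, 2, 1)

Row-insert the values π_1, π_2, … into P one at a time, bumping the leftmost entry strictly greater than the inserted value down to the next row. The recording tableau Q records, in position (i, j), the step at which that cell was added to P.
  Insert 1 (step 1): P = [1];  Q = [1]
  Insert 5 (step 2): P = [1, 5];  Q = [1, 2]
  Insert 2 (step 3): P = [1, 2] / [5];  Q = [1, 2] / [3]
  Insert 7 (step 4): P = [1, 2, 7] / [5];  Q = [1, 2, 4] / [3]
  Insert 6 (step 5): P = [1, 2, 6] / [5, 7];  Q = [1, 2, 4] / [3, 5]
  Insert 3 (step 6): P = [1, 2, 3] / [5, 6] / [7];  Q = [1, 2, 4] / [3, 5] / [6]
  Insert 4 (step 7): P = [1, 2, 3, 4] / [5, 6] / [7];  Q = [1, 2, 4, 7] / [3, 5] / [6]
Final shape: (4, 2, 1).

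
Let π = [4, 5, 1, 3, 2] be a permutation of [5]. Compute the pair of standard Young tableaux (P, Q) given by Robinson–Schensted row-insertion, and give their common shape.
P = [1, 2] / [3, 5] / [4];  Q = [1, 2] / [3, 4] / [5];  common shape = (2, 2, 1)

Row-insert the values π_1, π_2, … into P one at a time, bumping the leftmost entry strictly greater than the inserted value down to the next row. The recording tableau Q records, in position (i, j), the step at which that cell was added to P.
  Insert 4 (step 1): P = [4];  Q = [1]
  Insert 5 (step 2): P = [4, 5];  Q = [1, 2]
  Insert 1 (step 3): P = [1, 5] / [4];  Q = [1, 2] / [3]
  Insert 3 (step 4): P = [1, 3] / [4, 5];  Q = [1, 2] / [3, 4]
  Insert 2 (step 5): P = [1, 2] / [3, 5] / [4];  Q = [1, 2] / [3, 4] / [5]
Final shape: (2, 2, 1).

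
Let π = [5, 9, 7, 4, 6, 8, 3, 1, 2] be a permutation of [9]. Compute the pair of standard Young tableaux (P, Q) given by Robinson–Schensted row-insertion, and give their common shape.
P = [1, 2, 8] / [3, 6] / [4, 7] / [5] / [9];  Q = [1, 2, 6] / [3, 5] / [4, 9] / [7] / [8];  common shape = (3, 2, 2, 1, 1)

Row-insert the values π_1, π_2, … into P one at a time, bumping the leftmost entry strictly greater than the inserted value down to the next row. The recording tableau Q records, in position (i, j), the step at which that cell was added to P.
  Insert 5 (step 1): P = [5];  Q = [1]
  Insert 9 (step 2): P = [5, 9];  Q = [1, 2]
  Insert 7 (step 3): P = [5, 7] / [9];  Q = [1, 2] / [3]
  Insert 4 (step 4): P = [4, 7] / [5] / [9];  Q = [1, 2] / [3] / [4]
  Insert 6 (step 5): P = [4, 6] / [5, 7] / [9];  Q = [1, 2] / [3, 5] / [4]
  Insert 8 (step 6): P = [4, 6, 8] / [5, 7] / [9];  Q = [1, 2, 6] / [3, 5] / [4]
  Insert 3 (step 7): P = [3, 6, 8] / [4, 7] / [5] / [9];  Q = [1, 2, 6] / [3, 5] / [4] / [7]
  Insert 1 (step 8): P = [1, 6, 8] / [3, 7] / [4] / [5] / [9];  Q = [1, 2, 6] / [3, 5] / [4] / [7] / [8]
  Insert 2 (step 9): P = [1, 2, 8] / [3, 6] / [4, 7] / [5] / [9];  Q = [1, 2, 6] / [3, 5] / [4, 9] / [7] / [8]
Final shape: (3, 2, 2, 1, 1).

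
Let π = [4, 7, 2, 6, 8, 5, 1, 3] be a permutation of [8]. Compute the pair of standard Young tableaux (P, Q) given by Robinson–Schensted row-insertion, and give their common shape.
P = [1, 3, 8] / [2, 5] / [4, 6] / [7];  Q = [1, 2, 5] / [3, 4] / [6, 8] / [7];  common shape = (3, 2, 2, 1)

Row-insert the values π_1, π_2, … into P one at a time, bumping the leftmost entry strictly greater than the inserted value down to the next row. The recording tableau Q records, in position (i, j), the step at which that cell was added to P.
  Insert 4 (step 1): P = [4];  Q = [1]
  Insert 7 (step 2): P = [4, 7];  Q = [1, 2]
  Insert 2 (step 3): P = [2, 7] / [4];  Q = [1, 2] / [3]
  Insert 6 (step 4): P = [2, 6] / [4, 7];  Q = [1, 2] / [3, 4]
  Insert 8 (step 5): P = [2, 6, 8] / [4, 7];  Q = [1, 2, 5] / [3, 4]
  Insert 5 (step 6): P = [2, 5, 8] / [4, 6] / [7];  Q = [1, 2, 5] / [3, 4] / [6]
  Insert 1 (step 7): P = [1, 5, 8] / [2, 6] / [4] / [7];  Q = [1, 2, 5] / [3, 4] / [6] / [7]
  Insert 3 (step 8): P = [1, 3, 8] / [2, 5] / [4, 6] / [7];  Q = [1, 2, 5] / [3, 4] / [6, 8] / [7]
Final shape: (3, 2, 2, 1).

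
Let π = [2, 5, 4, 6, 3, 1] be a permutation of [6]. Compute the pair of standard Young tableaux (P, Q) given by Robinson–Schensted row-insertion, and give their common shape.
P = [1, 3, 6] / [2] / [4] / [5];  Q = [1, 2, 4] / [3] / [5] / [6];  common shape = (3, 1, 1, 1)

Row-insert the values π_1, π_2, … into P one at a time, bumping the leftmost entry strictly greater than the inserted value down to the next row. The recording tableau Q records, in position (i, j), the step at which that cell was added to P.
  Insert 2 (step 1): P = [2];  Q = [1]
  Insert 5 (step 2): P = [2, 5];  Q = [1, 2]
  Insert 4 (step 3): P = [2, 4] / [5];  Q = [1, 2] / [3]
  Insert 6 (step 4): P = [2, 4, 6] / [5];  Q = [1, 2, 4] / [3]
  Insert 3 (step 5): P = [2, 3, 6] / [4] / [5];  Q = [1, 2, 4] / [3] / [5]
  Insert 1 (step 6): P = [1, 3, 6] / [2] / [4] / [5];  Q = [1, 2, 4] / [3] / [5] / [6]
Final shape: (3, 1, 1, 1).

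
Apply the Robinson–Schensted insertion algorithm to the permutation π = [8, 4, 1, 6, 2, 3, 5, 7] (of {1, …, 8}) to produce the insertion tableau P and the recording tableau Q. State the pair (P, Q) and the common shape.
P = [1, 2, 3, 5, 7] / [4, 6] / [8];  Q = [1, 4, 6, 7, 8] / [2, 5] / [3];  common shape = (5, 2, 1)

Row-insert the values π_1, π_2, … into P one at a time, bumping the leftmost entry strictly greater than the inserted value down to the next row. The recording tableau Q records, in position (i, j), the step at which that cell was added to P.
  Insert 8 (step 1): P = [8];  Q = [1]
  Insert 4 (step 2): P = [4] / [8];  Q = [1] / [2]
  Insert 1 (step 3): P = [1] / [4] / [8];  Q = [1] / [2] / [3]
  Insert 6 (step 4): P = [1, 6] / [4] / [8];  Q = [1, 4] / [2] / [3]
  Insert 2 (step 5): P = [1, 2] / [4, 6] / [8];  Q = [1, 4] / [2, 5] / [3]
  Insert 3 (step 6): P = [1, 2, 3] / [4, 6] / [8];  Q = [1, 4, 6] / [2, 5] / [3]
  Insert 5 (step 7): P = [1, 2, 3, 5] / [4, 6] / [8];  Q = [1, 4, 6, 7] / [2, 5] / [3]
  Insert 7 (step 8): P = [1, 2, 3, 5, 7] / [4, 6] / [8];  Q = [1, 4, 6, 7, 8] / [2, 5] / [3]
Final shape: (5, 2, 1).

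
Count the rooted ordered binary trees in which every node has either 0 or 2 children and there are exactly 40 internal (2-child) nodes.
C_40 = 2622127042276492108820

These full binary trees are counted by the Catalan number C_n = (1/(n + 1)) · C(2n, n). For n = 40: C_40 = (1/41) · C(80, 40) = 107507208733336176461620/41 = 2622127042276492108820.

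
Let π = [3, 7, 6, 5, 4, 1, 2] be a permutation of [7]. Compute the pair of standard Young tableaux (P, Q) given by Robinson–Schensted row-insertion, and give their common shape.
P = [1, 2] / [3, 4] / [5] / [6] / [7];  Q = [1, 2] / [3, 7] / [4] / [5] / [6];  common shape = (2, 2, 1, 1, 1)

Row-insert the values π_1, π_2, … into P one at a time, bumping the leftmost entry strictly greater than the inserted value down to the next row. The recording tableau Q records, in position (i, j), the step at which that cell was added to P.
  Insert 3 (step 1): P = [3];  Q = [1]
  Insert 7 (step 2): P = [3, 7];  Q = [1, 2]
  Insert 6 (step 3): P = [3, 6] / [7];  Q = [1, 2] / [3]
  Insert 5 (step 4): P = [3, 5] / [6] / [7];  Q = [1, 2] / [3] / [4]
  Insert 4 (step 5): P = [3, 4] / [5] / [6] / [7];  Q = [1, 2] / [3] / [4] / [5]
  Insert 1 (step 6): P = [1, 4] / [3] / [5] / [6] / [7];  Q = [1, 2] / [3] / [4] / [5] / [6]
  Insert 2 (step 7): P = [1, 2] / [3, 4] / [5] / [6] / [7];  Q = [1, 2] / [3, 7] / [4] / [5] / [6]
Final shape: (2, 2, 1, 1, 1).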